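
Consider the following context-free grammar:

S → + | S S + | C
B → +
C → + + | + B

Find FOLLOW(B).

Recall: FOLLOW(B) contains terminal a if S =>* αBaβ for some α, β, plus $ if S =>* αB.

We compute FOLLOW(B) using the standard algorithm.
FOLLOW(S) starts with {$}.
FIRST(B) = {+}
FIRST(C) = {+}
FIRST(S) = {+}
FOLLOW(B) = {$, +}
FOLLOW(C) = {$, +}
FOLLOW(S) = {$, +}
Therefore, FOLLOW(B) = {$, +}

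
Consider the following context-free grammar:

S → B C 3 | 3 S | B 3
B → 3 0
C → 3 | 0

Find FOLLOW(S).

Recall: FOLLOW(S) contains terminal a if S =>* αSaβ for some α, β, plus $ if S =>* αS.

We compute FOLLOW(S) using the standard algorithm.
FOLLOW(S) starts with {$}.
FIRST(B) = {3}
FIRST(C) = {0, 3}
FIRST(S) = {3}
FOLLOW(B) = {0, 3}
FOLLOW(C) = {3}
FOLLOW(S) = {$}
Therefore, FOLLOW(S) = {$}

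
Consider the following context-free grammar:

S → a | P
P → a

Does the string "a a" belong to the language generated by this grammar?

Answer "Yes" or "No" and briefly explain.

No - no valid derivation exists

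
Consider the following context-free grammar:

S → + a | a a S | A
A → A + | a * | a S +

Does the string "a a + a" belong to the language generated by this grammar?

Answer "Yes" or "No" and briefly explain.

Yes - a valid derivation exists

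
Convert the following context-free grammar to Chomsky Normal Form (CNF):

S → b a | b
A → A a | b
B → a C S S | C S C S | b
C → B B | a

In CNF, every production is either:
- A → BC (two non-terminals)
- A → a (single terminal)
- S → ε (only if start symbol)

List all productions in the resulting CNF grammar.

TB → b; TA → a; S → b; A → b; B → b; C → a; S → TB TA; A → A TA; B → TA X0; X0 → C X1; X1 → S S; B → C X2; X2 → S X3; X3 → C S; C → B B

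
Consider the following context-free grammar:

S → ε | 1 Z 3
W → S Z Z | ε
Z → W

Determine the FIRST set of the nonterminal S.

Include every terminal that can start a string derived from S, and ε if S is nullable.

We compute FIRST(S) using the standard algorithm.
FIRST(S) = {1, ε}
FIRST(W) = {1, ε}
FIRST(Z) = {1, ε}
Therefore, FIRST(S) = {1, ε}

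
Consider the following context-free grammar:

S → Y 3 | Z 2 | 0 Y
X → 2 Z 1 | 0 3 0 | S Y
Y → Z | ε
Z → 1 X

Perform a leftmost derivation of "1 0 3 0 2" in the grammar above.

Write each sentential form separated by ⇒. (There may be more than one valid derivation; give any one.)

S ⇒ Z 2 ⇒ 1 X 2 ⇒ 1 0 3 0 2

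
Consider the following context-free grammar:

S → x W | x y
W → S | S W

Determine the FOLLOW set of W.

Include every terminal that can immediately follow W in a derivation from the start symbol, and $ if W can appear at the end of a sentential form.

We compute FOLLOW(W) using the standard algorithm.
FOLLOW(S) starts with {$}.
FIRST(S) = {x}
FIRST(W) = {x}
FOLLOW(S) = {$, x}
FOLLOW(W) = {$, x}
Therefore, FOLLOW(W) = {$, x}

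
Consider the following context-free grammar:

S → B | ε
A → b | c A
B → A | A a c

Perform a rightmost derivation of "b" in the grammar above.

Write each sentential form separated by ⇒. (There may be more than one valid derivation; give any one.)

S ⇒ B ⇒ A ⇒ b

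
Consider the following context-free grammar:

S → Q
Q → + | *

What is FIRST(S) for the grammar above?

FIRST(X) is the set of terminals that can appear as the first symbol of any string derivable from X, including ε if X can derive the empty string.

We compute FIRST(S) using the standard algorithm.
FIRST(Q) = {*, +}
FIRST(S) = {*, +}
Therefore, FIRST(S) = {*, +}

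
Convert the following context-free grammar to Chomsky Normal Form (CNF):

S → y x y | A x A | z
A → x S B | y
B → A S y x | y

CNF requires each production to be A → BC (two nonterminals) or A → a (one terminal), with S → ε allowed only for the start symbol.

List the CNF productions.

TY → y; TX → x; S → z; A → y; B → y; S → TY X0; X0 → TX TY; S → A X1; X1 → TX A; A → TX X2; X2 → S B; B → A X3; X3 → S X4; X4 → TY TX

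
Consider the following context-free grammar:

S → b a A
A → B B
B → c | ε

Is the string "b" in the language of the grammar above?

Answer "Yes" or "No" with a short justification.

No - no valid derivation exists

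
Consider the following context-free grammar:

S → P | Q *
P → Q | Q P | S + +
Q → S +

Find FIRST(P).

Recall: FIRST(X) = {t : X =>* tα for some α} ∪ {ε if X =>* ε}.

We compute FIRST(P) using the standard algorithm.
FIRST(P) = {}
FIRST(Q) = {}
FIRST(S) = {}
Therefore, FIRST(P) = {}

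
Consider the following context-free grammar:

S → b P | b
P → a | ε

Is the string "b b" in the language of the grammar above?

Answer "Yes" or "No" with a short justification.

No - no valid derivation exists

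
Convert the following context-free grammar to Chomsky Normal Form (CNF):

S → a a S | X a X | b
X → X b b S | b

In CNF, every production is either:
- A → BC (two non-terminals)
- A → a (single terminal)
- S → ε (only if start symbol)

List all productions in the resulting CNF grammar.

TA → a; S → b; TB → b; X → b; S → TA X0; X0 → TA S; S → X X1; X1 → TA X; X → X X2; X2 → TB X3; X3 → TB S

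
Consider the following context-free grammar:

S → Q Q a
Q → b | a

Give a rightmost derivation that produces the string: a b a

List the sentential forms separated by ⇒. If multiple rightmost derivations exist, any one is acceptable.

S ⇒ Q Q a ⇒ Q b a ⇒ a b a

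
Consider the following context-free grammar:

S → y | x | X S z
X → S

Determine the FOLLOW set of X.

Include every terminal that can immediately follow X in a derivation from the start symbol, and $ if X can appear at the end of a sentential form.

We compute FOLLOW(X) using the standard algorithm.
FOLLOW(S) starts with {$}.
FIRST(S) = {x, y}
FIRST(X) = {x, y}
FOLLOW(S) = {$, x, y, z}
FOLLOW(X) = {x, y}
Therefore, FOLLOW(X) = {x, y}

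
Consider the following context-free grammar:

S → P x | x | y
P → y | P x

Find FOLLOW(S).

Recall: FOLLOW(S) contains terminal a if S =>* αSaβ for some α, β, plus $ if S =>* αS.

We compute FOLLOW(S) using the standard algorithm.
FOLLOW(S) starts with {$}.
FIRST(P) = {y}
FIRST(S) = {x, y}
FOLLOW(P) = {x}
FOLLOW(S) = {$}
Therefore, FOLLOW(S) = {$}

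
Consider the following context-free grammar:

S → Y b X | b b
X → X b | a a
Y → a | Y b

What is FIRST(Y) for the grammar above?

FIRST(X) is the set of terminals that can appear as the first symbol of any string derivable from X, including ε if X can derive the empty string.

We compute FIRST(Y) using the standard algorithm.
FIRST(S) = {a, b}
FIRST(X) = {a}
FIRST(Y) = {a}
Therefore, FIRST(Y) = {a}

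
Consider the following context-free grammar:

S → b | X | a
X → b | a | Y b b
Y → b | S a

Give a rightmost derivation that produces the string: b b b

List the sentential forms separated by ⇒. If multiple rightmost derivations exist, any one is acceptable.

S ⇒ X ⇒ Y b b ⇒ b b b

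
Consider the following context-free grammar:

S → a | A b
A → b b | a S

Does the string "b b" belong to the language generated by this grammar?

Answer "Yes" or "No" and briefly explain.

No - no valid derivation exists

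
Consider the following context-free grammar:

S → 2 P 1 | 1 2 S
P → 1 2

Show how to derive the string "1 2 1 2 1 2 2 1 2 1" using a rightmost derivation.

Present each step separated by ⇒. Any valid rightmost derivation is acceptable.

S ⇒ 1 2 S ⇒ 1 2 1 2 S ⇒ 1 2 1 2 1 2 S ⇒ 1 2 1 2 1 2 2 P 1 ⇒ 1 2 1 2 1 2 2 1 2 1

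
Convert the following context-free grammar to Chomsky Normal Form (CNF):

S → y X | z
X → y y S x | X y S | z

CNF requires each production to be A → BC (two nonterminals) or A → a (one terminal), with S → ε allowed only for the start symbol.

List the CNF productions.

TY → y; S → z; TX → x; X → z; S → TY X; X → TY X0; X0 → TY X1; X1 → S TX; X → X X2; X2 → TY S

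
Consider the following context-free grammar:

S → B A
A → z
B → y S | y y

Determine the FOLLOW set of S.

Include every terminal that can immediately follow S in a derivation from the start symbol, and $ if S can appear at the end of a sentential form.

We compute FOLLOW(S) using the standard algorithm.
FOLLOW(S) starts with {$}.
FIRST(A) = {z}
FIRST(B) = {y}
FIRST(S) = {y}
FOLLOW(A) = {$, z}
FOLLOW(B) = {z}
FOLLOW(S) = {$, z}
Therefore, FOLLOW(S) = {$, z}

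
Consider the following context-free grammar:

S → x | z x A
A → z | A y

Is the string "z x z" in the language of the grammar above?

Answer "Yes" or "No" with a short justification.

Yes - a valid derivation exists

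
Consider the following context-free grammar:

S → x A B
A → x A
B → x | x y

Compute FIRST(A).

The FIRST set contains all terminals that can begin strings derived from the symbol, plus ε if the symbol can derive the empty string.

We compute FIRST(A) using the standard algorithm.
FIRST(A) = {x}
FIRST(B) = {x}
FIRST(S) = {x}
Therefore, FIRST(A) = {x}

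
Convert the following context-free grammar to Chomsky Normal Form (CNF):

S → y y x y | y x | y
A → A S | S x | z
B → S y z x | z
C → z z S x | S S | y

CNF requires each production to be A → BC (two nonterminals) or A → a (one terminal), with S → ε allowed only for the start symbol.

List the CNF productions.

TY → y; TX → x; S → y; A → z; TZ → z; B → z; C → y; S → TY X0; X0 → TY X1; X1 → TX TY; S → TY TX; A → A S; A → S TX; B → S X2; X2 → TY X3; X3 → TZ TX; C → TZ X4; X4 → TZ X5; X5 → S TX; C → S S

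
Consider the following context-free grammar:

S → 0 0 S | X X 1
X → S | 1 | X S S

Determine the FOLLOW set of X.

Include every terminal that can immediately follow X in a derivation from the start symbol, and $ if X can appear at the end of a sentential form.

We compute FOLLOW(X) using the standard algorithm.
FOLLOW(S) starts with {$}.
FIRST(S) = {0, 1}
FIRST(X) = {0, 1}
FOLLOW(S) = {$, 0, 1}
FOLLOW(X) = {0, 1}
Therefore, FOLLOW(X) = {0, 1}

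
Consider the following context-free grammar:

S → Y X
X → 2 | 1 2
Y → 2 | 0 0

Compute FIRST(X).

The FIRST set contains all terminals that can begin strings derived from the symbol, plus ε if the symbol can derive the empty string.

We compute FIRST(X) using the standard algorithm.
FIRST(S) = {0, 2}
FIRST(X) = {1, 2}
FIRST(Y) = {0, 2}
Therefore, FIRST(X) = {1, 2}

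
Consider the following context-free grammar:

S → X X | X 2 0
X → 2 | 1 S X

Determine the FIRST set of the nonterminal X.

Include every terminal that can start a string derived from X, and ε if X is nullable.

We compute FIRST(X) using the standard algorithm.
FIRST(S) = {1, 2}
FIRST(X) = {1, 2}
Therefore, FIRST(X) = {1, 2}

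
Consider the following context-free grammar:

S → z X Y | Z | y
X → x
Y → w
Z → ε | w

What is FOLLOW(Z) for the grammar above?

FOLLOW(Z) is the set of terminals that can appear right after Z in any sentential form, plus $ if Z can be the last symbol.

We compute FOLLOW(Z) using the standard algorithm.
FOLLOW(S) starts with {$}.
FIRST(S) = {w, y, z, ε}
FIRST(X) = {x}
FIRST(Y) = {w}
FIRST(Z) = {w, ε}
FOLLOW(S) = {$}
FOLLOW(X) = {w}
FOLLOW(Y) = {$}
FOLLOW(Z) = {$}
Therefore, FOLLOW(Z) = {$}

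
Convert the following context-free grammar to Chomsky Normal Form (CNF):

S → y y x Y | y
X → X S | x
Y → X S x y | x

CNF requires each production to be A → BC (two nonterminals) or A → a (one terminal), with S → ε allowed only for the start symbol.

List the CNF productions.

TY → y; TX → x; S → y; X → x; Y → x; S → TY X0; X0 → TY X1; X1 → TX Y; X → X S; Y → X X2; X2 → S X3; X3 → TX TY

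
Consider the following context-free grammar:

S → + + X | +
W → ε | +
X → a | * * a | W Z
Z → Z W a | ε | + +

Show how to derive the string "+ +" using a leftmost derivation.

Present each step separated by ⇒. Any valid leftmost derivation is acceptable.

S ⇒ + + X ⇒ + + W Z ⇒ + + Z ⇒ + +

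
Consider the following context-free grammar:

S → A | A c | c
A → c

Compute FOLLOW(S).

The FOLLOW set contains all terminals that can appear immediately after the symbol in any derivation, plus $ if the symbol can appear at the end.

We compute FOLLOW(S) using the standard algorithm.
FOLLOW(S) starts with {$}.
FIRST(A) = {c}
FIRST(S) = {c}
FOLLOW(A) = {$, c}
FOLLOW(S) = {$}
Therefore, FOLLOW(S) = {$}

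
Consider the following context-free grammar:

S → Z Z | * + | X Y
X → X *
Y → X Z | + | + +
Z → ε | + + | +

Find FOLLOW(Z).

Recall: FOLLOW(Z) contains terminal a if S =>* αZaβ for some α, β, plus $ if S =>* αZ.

We compute FOLLOW(Z) using the standard algorithm.
FOLLOW(S) starts with {$}.
FIRST(S) = {*, +, ε}
FIRST(X) = {}
FIRST(Y) = {+}
FIRST(Z) = {+, ε}
FOLLOW(S) = {$}
FOLLOW(X) = {$, *, +}
FOLLOW(Y) = {$}
FOLLOW(Z) = {$, +}
Therefore, FOLLOW(Z) = {$, +}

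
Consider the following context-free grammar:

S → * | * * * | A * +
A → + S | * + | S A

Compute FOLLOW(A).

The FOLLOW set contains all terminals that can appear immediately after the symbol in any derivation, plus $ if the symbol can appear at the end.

We compute FOLLOW(A) using the standard algorithm.
FOLLOW(S) starts with {$}.
FIRST(A) = {*, +}
FIRST(S) = {*, +}
FOLLOW(A) = {*}
FOLLOW(S) = {$, *, +}
Therefore, FOLLOW(A) = {*}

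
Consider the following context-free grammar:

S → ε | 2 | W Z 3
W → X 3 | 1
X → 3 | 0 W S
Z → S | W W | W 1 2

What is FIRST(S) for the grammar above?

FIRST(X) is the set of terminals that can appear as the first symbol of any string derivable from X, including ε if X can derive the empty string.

We compute FIRST(S) using the standard algorithm.
FIRST(S) = {0, 1, 2, 3, ε}
FIRST(W) = {0, 1, 3}
FIRST(X) = {0, 3}
FIRST(Z) = {0, 1, 2, 3, ε}
Therefore, FIRST(S) = {0, 1, 2, 3, ε}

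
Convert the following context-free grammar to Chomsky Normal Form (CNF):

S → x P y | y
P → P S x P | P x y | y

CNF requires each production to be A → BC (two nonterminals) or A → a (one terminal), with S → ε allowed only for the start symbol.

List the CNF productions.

TX → x; TY → y; S → y; P → y; S → TX X0; X0 → P TY; P → P X1; X1 → S X2; X2 → TX P; P → P X3; X3 → TX TY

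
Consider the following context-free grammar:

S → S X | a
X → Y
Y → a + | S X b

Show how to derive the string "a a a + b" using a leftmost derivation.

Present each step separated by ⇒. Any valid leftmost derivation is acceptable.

S ⇒ S X ⇒ a X ⇒ a Y ⇒ a S X b ⇒ a a X b ⇒ a a Y b ⇒ a a a + b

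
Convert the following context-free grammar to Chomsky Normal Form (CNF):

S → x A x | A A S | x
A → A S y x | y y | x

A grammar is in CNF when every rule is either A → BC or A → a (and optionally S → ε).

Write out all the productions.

TX → x; S → x; TY → y; A → x; S → TX X0; X0 → A TX; S → A X1; X1 → A S; A → A X2; X2 → S X3; X3 → TY TX; A → TY TY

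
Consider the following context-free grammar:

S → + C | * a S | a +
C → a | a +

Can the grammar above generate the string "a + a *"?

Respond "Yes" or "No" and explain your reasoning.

No - no valid derivation exists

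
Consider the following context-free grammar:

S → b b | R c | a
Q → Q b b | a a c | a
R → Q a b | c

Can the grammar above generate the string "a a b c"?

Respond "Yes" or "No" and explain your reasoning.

Yes - a valid derivation exists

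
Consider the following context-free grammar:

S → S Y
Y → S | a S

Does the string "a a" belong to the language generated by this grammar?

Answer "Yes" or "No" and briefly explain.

No - no valid derivation exists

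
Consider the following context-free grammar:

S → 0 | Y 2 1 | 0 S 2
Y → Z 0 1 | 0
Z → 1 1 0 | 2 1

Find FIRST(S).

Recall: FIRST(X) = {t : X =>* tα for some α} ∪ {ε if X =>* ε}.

We compute FIRST(S) using the standard algorithm.
FIRST(S) = {0, 1, 2}
FIRST(Y) = {0, 1, 2}
FIRST(Z) = {1, 2}
Therefore, FIRST(S) = {0, 1, 2}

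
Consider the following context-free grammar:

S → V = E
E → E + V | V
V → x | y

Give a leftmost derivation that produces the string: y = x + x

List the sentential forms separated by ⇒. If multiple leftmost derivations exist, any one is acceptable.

S ⇒ V = E ⇒ y = E ⇒ y = E + V ⇒ y = V + V ⇒ y = x + V ⇒ y = x + x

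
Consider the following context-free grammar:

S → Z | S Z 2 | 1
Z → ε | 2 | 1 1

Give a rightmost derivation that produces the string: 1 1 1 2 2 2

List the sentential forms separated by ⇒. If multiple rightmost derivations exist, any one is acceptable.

S ⇒ S Z 2 ⇒ S 2 2 ⇒ S Z 2 2 2 ⇒ S 1 1 2 2 2 ⇒ 1 1 1 2 2 2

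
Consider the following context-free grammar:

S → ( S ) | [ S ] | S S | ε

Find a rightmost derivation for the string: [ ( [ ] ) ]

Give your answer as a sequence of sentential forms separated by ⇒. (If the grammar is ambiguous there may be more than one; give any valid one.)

S ⇒ [ S ] ⇒ [ ( S ) ] ⇒ [ ( [ S ] ) ] ⇒ [ ( [ ] ) ]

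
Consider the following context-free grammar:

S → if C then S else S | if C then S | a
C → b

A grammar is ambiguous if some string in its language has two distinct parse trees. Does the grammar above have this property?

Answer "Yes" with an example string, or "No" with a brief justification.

Yes - the string 'if b then if b then if b then a else a else a' has two distinct parse trees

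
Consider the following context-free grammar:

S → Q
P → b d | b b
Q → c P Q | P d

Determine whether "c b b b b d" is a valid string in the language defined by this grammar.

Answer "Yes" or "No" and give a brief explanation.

Yes - a valid derivation exists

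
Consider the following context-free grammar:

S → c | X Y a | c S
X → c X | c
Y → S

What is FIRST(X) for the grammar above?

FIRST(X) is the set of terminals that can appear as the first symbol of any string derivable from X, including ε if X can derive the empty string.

We compute FIRST(X) using the standard algorithm.
FIRST(S) = {c}
FIRST(X) = {c}
FIRST(Y) = {c}
Therefore, FIRST(X) = {c}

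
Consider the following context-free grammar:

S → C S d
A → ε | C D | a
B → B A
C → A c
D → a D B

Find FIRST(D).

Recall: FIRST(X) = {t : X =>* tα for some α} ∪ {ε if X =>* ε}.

We compute FIRST(D) using the standard algorithm.
FIRST(A) = {a, c, ε}
FIRST(B) = {}
FIRST(C) = {a, c}
FIRST(D) = {a}
FIRST(S) = {a, c}
Therefore, FIRST(D) = {a}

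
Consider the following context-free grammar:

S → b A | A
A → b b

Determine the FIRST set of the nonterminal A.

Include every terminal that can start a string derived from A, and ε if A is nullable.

We compute FIRST(A) using the standard algorithm.
FIRST(A) = {b}
FIRST(S) = {b}
Therefore, FIRST(A) = {b}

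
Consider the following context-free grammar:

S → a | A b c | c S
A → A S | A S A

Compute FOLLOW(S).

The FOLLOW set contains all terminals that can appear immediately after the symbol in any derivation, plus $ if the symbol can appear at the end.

We compute FOLLOW(S) using the standard algorithm.
FOLLOW(S) starts with {$}.
FIRST(A) = {}
FIRST(S) = {a, c}
FOLLOW(A) = {a, b, c}
FOLLOW(S) = {$, a, b, c}
Therefore, FOLLOW(S) = {$, a, b, c}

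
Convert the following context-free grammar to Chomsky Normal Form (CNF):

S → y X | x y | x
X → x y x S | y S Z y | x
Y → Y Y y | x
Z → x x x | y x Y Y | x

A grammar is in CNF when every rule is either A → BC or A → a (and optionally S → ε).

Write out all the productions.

TY → y; TX → x; S → x; X → x; Y → x; Z → x; S → TY X; S → TX TY; X → TX X0; X0 → TY X1; X1 → TX S; X → TY X2; X2 → S X3; X3 → Z TY; Y → Y X4; X4 → Y TY; Z → TX X5; X5 → TX TX; Z → TY X6; X6 → TX X7; X7 → Y Y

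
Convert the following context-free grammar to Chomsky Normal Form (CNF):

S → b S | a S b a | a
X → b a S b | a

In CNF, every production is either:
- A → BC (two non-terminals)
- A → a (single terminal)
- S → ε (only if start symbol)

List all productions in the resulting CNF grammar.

TB → b; TA → a; S → a; X → a; S → TB S; S → TA X0; X0 → S X1; X1 → TB TA; X → TB X2; X2 → TA X3; X3 → S TB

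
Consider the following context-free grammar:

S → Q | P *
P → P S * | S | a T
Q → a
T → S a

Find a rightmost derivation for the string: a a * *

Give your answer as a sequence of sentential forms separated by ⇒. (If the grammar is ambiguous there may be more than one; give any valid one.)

S ⇒ P * ⇒ P S * * ⇒ P Q * * ⇒ P a * * ⇒ S a * * ⇒ Q a * * ⇒ a a * *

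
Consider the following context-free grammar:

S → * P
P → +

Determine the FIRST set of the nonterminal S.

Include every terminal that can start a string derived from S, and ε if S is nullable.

We compute FIRST(S) using the standard algorithm.
FIRST(P) = {+}
FIRST(S) = {*}
Therefore, FIRST(S) = {*}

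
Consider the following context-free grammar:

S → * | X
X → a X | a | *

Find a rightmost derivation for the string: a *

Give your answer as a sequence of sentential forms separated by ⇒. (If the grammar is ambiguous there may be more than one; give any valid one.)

S ⇒ X ⇒ a X ⇒ a *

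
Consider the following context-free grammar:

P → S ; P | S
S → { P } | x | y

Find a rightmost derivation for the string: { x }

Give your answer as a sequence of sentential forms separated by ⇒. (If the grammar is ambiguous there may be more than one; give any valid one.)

P ⇒ S ⇒ { P } ⇒ { S } ⇒ { x }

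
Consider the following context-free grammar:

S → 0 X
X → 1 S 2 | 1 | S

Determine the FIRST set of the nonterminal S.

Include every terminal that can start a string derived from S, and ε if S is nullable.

We compute FIRST(S) using the standard algorithm.
FIRST(S) = {0}
FIRST(X) = {0, 1}
Therefore, FIRST(S) = {0}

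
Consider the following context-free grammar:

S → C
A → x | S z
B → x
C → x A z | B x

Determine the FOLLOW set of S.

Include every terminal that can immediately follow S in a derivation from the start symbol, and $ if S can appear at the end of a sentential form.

We compute FOLLOW(S) using the standard algorithm.
FOLLOW(S) starts with {$}.
FIRST(A) = {x}
FIRST(B) = {x}
FIRST(C) = {x}
FIRST(S) = {x}
FOLLOW(A) = {z}
FOLLOW(B) = {x}
FOLLOW(C) = {$, z}
FOLLOW(S) = {$, z}
Therefore, FOLLOW(S) = {$, z}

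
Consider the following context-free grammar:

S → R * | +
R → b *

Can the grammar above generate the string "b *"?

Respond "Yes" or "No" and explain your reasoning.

No - no valid derivation exists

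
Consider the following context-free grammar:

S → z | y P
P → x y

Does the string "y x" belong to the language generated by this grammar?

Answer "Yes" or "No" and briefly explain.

No - no valid derivation exists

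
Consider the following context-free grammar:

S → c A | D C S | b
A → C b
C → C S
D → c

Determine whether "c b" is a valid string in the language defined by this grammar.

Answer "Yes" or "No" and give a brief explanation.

No - no valid derivation exists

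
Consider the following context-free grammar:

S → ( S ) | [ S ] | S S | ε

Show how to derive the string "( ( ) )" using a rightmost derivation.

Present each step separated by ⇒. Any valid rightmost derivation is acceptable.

S ⇒ ( S ) ⇒ ( ( S ) ) ⇒ ( ( ) )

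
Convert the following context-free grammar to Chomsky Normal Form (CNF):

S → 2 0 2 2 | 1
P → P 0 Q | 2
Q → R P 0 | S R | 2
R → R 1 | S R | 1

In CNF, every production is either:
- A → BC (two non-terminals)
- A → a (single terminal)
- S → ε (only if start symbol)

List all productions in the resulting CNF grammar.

T2 → 2; T0 → 0; S → 1; P → 2; Q → 2; T1 → 1; R → 1; S → T2 X0; X0 → T0 X1; X1 → T2 T2; P → P X2; X2 → T0 Q; Q → R X3; X3 → P T0; Q → S R; R → R T1; R → S R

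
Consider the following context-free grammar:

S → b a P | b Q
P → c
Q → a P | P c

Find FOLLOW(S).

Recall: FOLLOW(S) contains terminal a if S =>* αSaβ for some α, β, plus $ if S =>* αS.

We compute FOLLOW(S) using the standard algorithm.
FOLLOW(S) starts with {$}.
FIRST(P) = {c}
FIRST(Q) = {a, c}
FIRST(S) = {b}
FOLLOW(P) = {$, c}
FOLLOW(Q) = {$}
FOLLOW(S) = {$}
Therefore, FOLLOW(S) = {$}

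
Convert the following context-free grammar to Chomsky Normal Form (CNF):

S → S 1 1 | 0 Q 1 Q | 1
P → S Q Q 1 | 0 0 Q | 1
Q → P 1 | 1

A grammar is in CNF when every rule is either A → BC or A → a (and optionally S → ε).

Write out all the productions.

T1 → 1; T0 → 0; S → 1; P → 1; Q → 1; S → S X0; X0 → T1 T1; S → T0 X1; X1 → Q X2; X2 → T1 Q; P → S X3; X3 → Q X4; X4 → Q T1; P → T0 X5; X5 → T0 Q; Q → P T1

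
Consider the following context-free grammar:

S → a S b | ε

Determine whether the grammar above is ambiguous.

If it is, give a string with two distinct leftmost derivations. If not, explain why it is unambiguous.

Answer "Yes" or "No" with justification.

No - the grammar is unambiguous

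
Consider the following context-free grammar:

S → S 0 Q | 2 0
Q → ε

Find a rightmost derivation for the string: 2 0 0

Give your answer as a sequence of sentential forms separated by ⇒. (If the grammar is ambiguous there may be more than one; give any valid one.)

S ⇒ S 0 Q ⇒ S 0 ⇒ 2 0 0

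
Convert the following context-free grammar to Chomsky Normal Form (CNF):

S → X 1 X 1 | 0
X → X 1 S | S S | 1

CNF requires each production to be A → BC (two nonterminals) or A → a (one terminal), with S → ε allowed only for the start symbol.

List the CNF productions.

T1 → 1; S → 0; X → 1; S → X X0; X0 → T1 X1; X1 → X T1; X → X X2; X2 → T1 S; X → S S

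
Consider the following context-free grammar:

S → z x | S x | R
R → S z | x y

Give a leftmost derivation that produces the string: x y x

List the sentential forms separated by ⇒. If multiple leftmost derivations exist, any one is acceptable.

S ⇒ S x ⇒ R x ⇒ x y x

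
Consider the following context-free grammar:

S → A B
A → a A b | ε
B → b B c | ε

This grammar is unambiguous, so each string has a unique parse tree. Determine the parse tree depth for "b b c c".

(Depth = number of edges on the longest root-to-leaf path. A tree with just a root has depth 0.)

4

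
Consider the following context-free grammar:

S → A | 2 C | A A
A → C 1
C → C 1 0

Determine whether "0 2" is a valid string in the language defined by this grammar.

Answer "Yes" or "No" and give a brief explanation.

No - no valid derivation exists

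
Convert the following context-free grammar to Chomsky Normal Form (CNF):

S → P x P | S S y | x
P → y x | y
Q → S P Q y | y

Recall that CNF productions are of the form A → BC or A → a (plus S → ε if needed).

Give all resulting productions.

TX → x; TY → y; S → x; P → y; Q → y; S → P X0; X0 → TX P; S → S X1; X1 → S TY; P → TY TX; Q → S X2; X2 → P X3; X3 → Q TY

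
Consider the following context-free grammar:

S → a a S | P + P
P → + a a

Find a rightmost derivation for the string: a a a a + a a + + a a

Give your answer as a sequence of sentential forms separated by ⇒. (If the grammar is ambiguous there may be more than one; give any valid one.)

S ⇒ a a S ⇒ a a a a S ⇒ a a a a P + P ⇒ a a a a P + + a a ⇒ a a a a + a a + + a a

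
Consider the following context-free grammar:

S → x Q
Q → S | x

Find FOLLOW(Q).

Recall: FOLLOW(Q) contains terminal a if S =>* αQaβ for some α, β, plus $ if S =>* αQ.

We compute FOLLOW(Q) using the standard algorithm.
FOLLOW(S) starts with {$}.
FIRST(Q) = {x}
FIRST(S) = {x}
FOLLOW(Q) = {$}
FOLLOW(S) = {$}
Therefore, FOLLOW(Q) = {$}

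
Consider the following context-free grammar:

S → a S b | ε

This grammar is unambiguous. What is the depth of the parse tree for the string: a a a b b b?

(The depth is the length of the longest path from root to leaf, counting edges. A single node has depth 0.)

4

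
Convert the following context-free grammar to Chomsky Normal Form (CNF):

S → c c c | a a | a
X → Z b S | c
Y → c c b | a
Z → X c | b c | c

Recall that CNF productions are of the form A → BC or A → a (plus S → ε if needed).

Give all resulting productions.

TC → c; TA → a; S → a; TB → b; X → c; Y → a; Z → c; S → TC X0; X0 → TC TC; S → TA TA; X → Z X1; X1 → TB S; Y → TC X2; X2 → TC TB; Z → X TC; Z → TB TC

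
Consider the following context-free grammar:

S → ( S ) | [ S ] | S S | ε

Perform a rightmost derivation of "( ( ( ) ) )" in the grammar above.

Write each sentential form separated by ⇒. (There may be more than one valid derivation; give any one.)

S ⇒ ( S ) ⇒ ( ( S ) ) ⇒ ( ( ( S ) ) ) ⇒ ( ( ( ) ) )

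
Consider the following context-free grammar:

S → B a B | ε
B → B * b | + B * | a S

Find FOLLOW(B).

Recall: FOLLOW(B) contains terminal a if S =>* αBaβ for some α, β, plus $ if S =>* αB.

We compute FOLLOW(B) using the standard algorithm.
FOLLOW(S) starts with {$}.
FIRST(B) = {+, a}
FIRST(S) = {+, a, ε}
FOLLOW(B) = {$, *, a}
FOLLOW(S) = {$, *, a}
Therefore, FOLLOW(B) = {$, *, a}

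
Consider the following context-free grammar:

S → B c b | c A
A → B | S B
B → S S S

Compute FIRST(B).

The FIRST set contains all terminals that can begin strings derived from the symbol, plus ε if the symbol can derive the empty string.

We compute FIRST(B) using the standard algorithm.
FIRST(A) = {c}
FIRST(B) = {c}
FIRST(S) = {c}
Therefore, FIRST(B) = {c}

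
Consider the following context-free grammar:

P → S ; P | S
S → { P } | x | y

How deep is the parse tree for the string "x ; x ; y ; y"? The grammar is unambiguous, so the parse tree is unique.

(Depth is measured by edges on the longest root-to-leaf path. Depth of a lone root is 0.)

5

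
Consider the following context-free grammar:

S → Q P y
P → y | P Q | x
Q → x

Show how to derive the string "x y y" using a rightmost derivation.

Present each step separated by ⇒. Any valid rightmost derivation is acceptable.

S ⇒ Q P y ⇒ Q y y ⇒ x y y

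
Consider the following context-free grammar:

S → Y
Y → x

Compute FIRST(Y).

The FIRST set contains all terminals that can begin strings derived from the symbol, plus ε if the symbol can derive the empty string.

We compute FIRST(Y) using the standard algorithm.
FIRST(S) = {x}
FIRST(Y) = {x}
Therefore, FIRST(Y) = {x}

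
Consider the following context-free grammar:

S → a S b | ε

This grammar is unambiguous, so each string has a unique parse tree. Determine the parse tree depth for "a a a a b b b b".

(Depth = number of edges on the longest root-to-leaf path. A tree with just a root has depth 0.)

5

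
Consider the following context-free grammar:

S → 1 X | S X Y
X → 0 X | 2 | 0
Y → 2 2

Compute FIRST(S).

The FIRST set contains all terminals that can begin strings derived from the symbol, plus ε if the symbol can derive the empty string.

We compute FIRST(S) using the standard algorithm.
FIRST(S) = {1}
FIRST(X) = {0, 2}
FIRST(Y) = {2}
Therefore, FIRST(S) = {1}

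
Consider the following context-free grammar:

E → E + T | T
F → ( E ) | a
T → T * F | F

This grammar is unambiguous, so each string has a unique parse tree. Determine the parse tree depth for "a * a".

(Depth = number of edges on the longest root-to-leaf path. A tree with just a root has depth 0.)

4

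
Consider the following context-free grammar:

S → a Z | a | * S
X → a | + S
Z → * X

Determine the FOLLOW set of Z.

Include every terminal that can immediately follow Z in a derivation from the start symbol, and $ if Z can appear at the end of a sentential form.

We compute FOLLOW(Z) using the standard algorithm.
FOLLOW(S) starts with {$}.
FIRST(S) = {*, a}
FIRST(X) = {+, a}
FIRST(Z) = {*}
FOLLOW(S) = {$}
FOLLOW(X) = {$}
FOLLOW(Z) = {$}
Therefore, FOLLOW(Z) = {$}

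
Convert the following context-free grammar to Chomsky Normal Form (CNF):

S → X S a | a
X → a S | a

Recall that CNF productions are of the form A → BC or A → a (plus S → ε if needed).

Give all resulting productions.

TA → a; S → a; X → a; S → X X0; X0 → S TA; X → TA S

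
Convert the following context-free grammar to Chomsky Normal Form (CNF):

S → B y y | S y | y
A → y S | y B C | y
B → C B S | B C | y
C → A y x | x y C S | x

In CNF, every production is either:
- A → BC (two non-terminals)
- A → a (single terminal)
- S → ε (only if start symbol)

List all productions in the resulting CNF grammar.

TY → y; S → y; A → y; B → y; TX → x; C → x; S → B X0; X0 → TY TY; S → S TY; A → TY S; A → TY X1; X1 → B C; B → C X2; X2 → B S; B → B C; C → A X3; X3 → TY TX; C → TX X4; X4 → TY X5; X5 → C S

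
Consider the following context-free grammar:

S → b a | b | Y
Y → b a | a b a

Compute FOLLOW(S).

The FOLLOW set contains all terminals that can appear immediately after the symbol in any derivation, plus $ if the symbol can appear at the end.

We compute FOLLOW(S) using the standard algorithm.
FOLLOW(S) starts with {$}.
FIRST(S) = {a, b}
FIRST(Y) = {a, b}
FOLLOW(S) = {$}
FOLLOW(Y) = {$}
Therefore, FOLLOW(S) = {$}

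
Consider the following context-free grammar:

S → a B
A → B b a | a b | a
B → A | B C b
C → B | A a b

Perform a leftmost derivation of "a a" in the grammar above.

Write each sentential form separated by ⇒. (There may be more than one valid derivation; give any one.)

S ⇒ a B ⇒ a A ⇒ a a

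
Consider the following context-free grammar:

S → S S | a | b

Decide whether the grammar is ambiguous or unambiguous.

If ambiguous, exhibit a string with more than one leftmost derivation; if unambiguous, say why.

Ambiguous - the string 'b b a b b' has two distinct leftmost derivations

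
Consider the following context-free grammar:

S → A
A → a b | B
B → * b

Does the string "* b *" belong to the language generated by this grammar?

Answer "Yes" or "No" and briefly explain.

No - no valid derivation exists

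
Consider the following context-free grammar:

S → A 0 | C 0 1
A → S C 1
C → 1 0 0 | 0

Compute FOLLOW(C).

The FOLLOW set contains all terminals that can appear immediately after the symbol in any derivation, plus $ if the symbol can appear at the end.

We compute FOLLOW(C) using the standard algorithm.
FOLLOW(S) starts with {$}.
FIRST(A) = {0, 1}
FIRST(C) = {0, 1}
FIRST(S) = {0, 1}
FOLLOW(A) = {0}
FOLLOW(C) = {0, 1}
FOLLOW(S) = {$, 0, 1}
Therefore, FOLLOW(C) = {0, 1}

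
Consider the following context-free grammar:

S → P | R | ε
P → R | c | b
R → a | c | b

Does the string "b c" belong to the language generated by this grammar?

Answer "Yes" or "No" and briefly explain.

No - no valid derivation exists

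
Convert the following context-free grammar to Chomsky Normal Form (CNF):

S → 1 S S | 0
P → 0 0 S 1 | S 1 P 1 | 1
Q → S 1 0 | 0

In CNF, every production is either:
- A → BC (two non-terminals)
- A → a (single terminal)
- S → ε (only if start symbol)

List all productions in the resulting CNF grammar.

T1 → 1; S → 0; T0 → 0; P → 1; Q → 0; S → T1 X0; X0 → S S; P → T0 X1; X1 → T0 X2; X2 → S T1; P → S X3; X3 → T1 X4; X4 → P T1; Q → S X5; X5 → T1 T0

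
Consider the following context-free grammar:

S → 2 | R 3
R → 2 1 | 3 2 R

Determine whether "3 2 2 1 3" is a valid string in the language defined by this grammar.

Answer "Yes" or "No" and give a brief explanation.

Yes - a valid derivation exists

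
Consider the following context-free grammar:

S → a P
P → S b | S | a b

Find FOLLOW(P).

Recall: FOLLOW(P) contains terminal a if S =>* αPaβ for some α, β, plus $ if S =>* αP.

We compute FOLLOW(P) using the standard algorithm.
FOLLOW(S) starts with {$}.
FIRST(P) = {a}
FIRST(S) = {a}
FOLLOW(P) = {$, b}
FOLLOW(S) = {$, b}
Therefore, FOLLOW(P) = {$, b}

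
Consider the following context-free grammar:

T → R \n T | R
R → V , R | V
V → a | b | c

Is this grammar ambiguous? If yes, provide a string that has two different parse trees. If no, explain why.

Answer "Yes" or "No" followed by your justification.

No - the grammar is unambiguous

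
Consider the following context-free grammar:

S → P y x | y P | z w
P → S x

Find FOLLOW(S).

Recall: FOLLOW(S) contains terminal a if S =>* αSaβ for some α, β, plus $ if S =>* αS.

We compute FOLLOW(S) using the standard algorithm.
FOLLOW(S) starts with {$}.
FIRST(P) = {y, z}
FIRST(S) = {y, z}
FOLLOW(P) = {$, x, y}
FOLLOW(S) = {$, x}
Therefore, FOLLOW(S) = {$, x}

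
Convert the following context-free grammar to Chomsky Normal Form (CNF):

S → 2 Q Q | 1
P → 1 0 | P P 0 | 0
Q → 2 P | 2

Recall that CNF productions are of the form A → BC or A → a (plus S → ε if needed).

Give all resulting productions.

T2 → 2; S → 1; T1 → 1; T0 → 0; P → 0; Q → 2; S → T2 X0; X0 → Q Q; P → T1 T0; P → P X1; X1 → P T0; Q → T2 P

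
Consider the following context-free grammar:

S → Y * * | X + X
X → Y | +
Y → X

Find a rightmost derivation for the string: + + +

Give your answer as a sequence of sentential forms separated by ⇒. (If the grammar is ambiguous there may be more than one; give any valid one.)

S ⇒ X + X ⇒ X + + ⇒ + + +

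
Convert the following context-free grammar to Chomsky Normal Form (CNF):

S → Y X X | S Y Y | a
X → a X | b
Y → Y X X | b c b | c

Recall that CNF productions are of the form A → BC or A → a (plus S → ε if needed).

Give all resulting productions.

S → a; TA → a; X → b; TB → b; TC → c; Y → c; S → Y X0; X0 → X X; S → S X1; X1 → Y Y; X → TA X; Y → Y X2; X2 → X X; Y → TB X3; X3 → TC TB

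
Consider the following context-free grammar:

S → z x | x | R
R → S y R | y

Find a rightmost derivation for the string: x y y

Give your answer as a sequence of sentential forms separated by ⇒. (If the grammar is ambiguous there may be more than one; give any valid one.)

S ⇒ R ⇒ S y R ⇒ S y y ⇒ x y y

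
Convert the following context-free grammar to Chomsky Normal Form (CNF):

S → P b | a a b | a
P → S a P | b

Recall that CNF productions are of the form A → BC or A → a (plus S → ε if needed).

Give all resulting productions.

TB → b; TA → a; S → a; P → b; S → P TB; S → TA X0; X0 → TA TB; P → S X1; X1 → TA P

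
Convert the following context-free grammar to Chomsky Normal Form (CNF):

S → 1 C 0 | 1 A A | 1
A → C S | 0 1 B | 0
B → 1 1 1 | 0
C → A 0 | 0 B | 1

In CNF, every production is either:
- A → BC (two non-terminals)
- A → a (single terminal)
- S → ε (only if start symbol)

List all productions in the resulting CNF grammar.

T1 → 1; T0 → 0; S → 1; A → 0; B → 0; C → 1; S → T1 X0; X0 → C T0; S → T1 X1; X1 → A A; A → C S; A → T0 X2; X2 → T1 B; B → T1 X3; X3 → T1 T1; C → A T0; C → T0 B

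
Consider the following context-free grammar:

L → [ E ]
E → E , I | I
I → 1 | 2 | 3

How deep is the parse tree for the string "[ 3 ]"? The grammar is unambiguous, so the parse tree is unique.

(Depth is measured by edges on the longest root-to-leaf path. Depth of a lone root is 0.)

3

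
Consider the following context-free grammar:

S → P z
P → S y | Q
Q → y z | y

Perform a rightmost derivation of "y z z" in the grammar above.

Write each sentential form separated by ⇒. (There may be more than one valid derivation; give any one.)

S ⇒ P z ⇒ Q z ⇒ y z z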